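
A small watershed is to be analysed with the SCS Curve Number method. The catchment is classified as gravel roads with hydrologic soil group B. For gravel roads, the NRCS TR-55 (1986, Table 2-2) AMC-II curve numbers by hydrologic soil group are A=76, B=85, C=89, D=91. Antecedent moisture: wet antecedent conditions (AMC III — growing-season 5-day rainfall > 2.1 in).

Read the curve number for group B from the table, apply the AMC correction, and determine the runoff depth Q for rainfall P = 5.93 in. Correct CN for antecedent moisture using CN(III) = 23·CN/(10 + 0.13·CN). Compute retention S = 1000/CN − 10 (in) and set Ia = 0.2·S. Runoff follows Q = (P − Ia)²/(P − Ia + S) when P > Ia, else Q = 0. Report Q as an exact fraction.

Q = 51014094769/10004243300 in ≈ 5.099 in

NRCS table: gravel roads, soil group B → CN(II) = 85
Adjust CN=85 to AMC III: 23·85/(10 + 0.13·85) → 1955 ÷ (421/20) = 39100/421 ≈ 92.874
Max retention: S = 1000/(39100/421) − 10 = 300/391 in (≈ 0.767 in)
Ia = 0.2·(300/391) = 60/391 in ≈ 0.153 in
Excess rainfall: 5.930 − 0.153 = 5.777 in; P > Ia so Q > 0
Q: (225863/39100)² ÷ (255863/39100) = 51014094769/10004243300 in (≈ 5.099 in)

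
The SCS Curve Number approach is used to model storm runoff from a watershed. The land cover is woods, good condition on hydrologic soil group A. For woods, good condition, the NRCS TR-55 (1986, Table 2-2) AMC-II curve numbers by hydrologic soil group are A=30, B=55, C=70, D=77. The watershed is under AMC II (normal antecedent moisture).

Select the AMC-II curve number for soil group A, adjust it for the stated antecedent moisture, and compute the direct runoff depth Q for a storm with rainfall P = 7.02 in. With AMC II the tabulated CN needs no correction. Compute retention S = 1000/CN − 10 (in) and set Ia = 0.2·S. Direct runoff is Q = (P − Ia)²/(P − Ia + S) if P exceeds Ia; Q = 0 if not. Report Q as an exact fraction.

NRCS table: woods, good condition, soil group A → CN(II) = 30
AMC II — tabulated CN = 30 applies directly.
S = 1000/30 − 10 = 70/3 in ≈ 23.333 in
Ia = 0.2·(70/3) = 14/3 in ≈ 4.667 in
P − Ia = 7.020 − 4.667 = 353/150 ≈ 2.353 in (> 0, runoff occurs)
Runoff Q = (P−Ia)²/(P−Ia+S) = (2.353)²/(2.353+23.333) = 124609/577950 ≈ 0.216 in

Q = 124609/577950 in ≈ 0.216 in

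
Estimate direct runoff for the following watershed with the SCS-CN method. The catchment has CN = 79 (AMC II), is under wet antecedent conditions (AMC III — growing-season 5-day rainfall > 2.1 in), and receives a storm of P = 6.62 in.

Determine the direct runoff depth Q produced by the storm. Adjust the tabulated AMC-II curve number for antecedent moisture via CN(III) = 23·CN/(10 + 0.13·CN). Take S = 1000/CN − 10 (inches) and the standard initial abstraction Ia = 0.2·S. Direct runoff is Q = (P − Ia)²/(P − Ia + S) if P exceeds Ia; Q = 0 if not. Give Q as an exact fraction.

Q = 336895502329/62271042950 in ≈ 5.410 in

Adjust CN=79 to AMC III: 23·79/(10 + 0.13·79) → 1817 ÷ (2027/100) = 181700/2027 ≈ 89.640
Retention S: 1000/CN − 10 with CN=89.640 → S = 2100/1817 ≈ 1.156 in
Ia = 0.2S: 0.2·1.156 = 0.231 in (exactly 420/1817)
Excess rainfall: 6.620 − 0.231 = 6.389 in; P > Ia so Q > 0
Runoff Q = (P−Ia)²/(P−Ia+S) = (6.389)²/(6.389+1.156) = 336895502329/62271042950 ≈ 5.410 in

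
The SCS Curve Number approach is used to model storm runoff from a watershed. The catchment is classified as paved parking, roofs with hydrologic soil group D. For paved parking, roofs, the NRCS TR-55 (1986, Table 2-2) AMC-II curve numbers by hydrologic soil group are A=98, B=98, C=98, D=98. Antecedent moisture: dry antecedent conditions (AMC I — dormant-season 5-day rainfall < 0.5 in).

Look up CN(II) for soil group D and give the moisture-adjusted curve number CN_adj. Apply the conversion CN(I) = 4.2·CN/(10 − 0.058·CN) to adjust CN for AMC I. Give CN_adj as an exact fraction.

CN_adj = 102900/1079 ≈ 95.366

NRCS table: paved parking, roofs, soil group D → CN(II) = 98
Adjust CN=98 to AMC I: 4.2·98/(10 − 0.058·98) → (2058/5) ÷ (1079/250) = 102900/1079 ≈ 95.366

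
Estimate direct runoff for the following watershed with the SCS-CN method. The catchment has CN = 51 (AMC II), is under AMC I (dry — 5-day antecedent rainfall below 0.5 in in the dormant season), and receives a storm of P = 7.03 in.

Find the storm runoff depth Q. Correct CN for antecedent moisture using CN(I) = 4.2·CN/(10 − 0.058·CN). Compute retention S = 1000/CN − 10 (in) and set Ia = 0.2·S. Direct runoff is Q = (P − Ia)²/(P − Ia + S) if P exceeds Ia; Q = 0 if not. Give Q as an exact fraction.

CN(I) from CN(II)=51: (4.2·51)/(10 − 0.058·51) = 15300/503 ≈ 30.417
S = 1000/(15300/503) − 10 = 3500/153 in ≈ 22.876 in
Initial abstraction Ia = S/5 = (3500/153)/5 = 700/153 ≈ 4.575 in
Since P=7.030 > Ia=4.575: effective rainfall P−Ia = 37559/15300 in
Runoff Q = (P−Ia)²/(P−Ia+S) = (2.455)²/(2.455+22.876) = 1410678481/5929652700 ≈ 0.238 in

Q = 1410678481/5929652700 in ≈ 0.238 in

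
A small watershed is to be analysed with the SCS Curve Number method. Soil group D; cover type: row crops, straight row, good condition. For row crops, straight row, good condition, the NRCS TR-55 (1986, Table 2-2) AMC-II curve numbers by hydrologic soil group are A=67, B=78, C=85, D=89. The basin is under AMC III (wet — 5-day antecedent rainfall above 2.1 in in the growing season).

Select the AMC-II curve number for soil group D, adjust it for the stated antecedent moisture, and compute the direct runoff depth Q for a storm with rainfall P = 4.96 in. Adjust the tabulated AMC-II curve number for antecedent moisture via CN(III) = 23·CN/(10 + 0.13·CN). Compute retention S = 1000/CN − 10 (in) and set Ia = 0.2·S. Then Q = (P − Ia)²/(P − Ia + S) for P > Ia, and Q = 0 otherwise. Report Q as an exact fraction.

Q = 15416698896/3528874475 in ≈ 4.369 in

NRCS table: row crops, straight row, good condition, soil group D → CN(II) = 89
Adjust CN=89 to AMC III: 23·89/(10 + 0.13·89) → 2047 ÷ (2157/100) = 204700/2157 ≈ 94.900
Max retention: S = 1000/(204700/2157) − 10 = 1100/2047 in (≈ 0.537 in)
Ia = 0.2S: 0.2·0.537 = 0.107 in (exactly 220/2047)
P − Ia = 4.960 − 0.107 = 248328/51175 ≈ 4.853 in (> 0, runoff occurs)
Q: (248328/51175)² ÷ (275828/51175) = 15416698896/3528874475 in (≈ 4.369 in)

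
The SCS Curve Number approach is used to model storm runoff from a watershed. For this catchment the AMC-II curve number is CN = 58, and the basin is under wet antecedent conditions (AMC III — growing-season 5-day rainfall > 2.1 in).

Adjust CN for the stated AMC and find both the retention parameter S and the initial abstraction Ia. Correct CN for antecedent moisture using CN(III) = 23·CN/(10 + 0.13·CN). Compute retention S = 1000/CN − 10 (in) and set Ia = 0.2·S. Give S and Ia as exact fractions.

S = 2100/667 in ≈ 3.148 in; Ia = 420/667 in ≈ 0.630 in

Adjust CN=58 to AMC III: 23·58/(10 + 0.13·58) → 1334 ÷ (877/50) = 66700/877 ≈ 76.055
S = 1000/(66700/877) − 10 = 2100/667 in ≈ 3.148 in
Ia = 0.2·(2100/667) = 420/667 in ≈ 0.630 in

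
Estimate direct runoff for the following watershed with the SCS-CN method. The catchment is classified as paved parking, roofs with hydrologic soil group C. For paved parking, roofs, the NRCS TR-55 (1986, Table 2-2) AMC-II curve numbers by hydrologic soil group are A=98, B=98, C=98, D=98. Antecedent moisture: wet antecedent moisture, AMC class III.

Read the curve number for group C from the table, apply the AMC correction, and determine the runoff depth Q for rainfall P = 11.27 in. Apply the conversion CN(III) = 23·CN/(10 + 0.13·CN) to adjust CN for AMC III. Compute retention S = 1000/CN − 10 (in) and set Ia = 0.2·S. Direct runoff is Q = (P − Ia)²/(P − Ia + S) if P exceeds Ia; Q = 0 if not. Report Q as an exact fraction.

NRCS table: paved parking, roofs, soil group C → CN(II) = 98
Wet (AMC III): CN(III) = 23·98/(10 + 0.13·98) = 2254/(1137/50) = 112700/1137 ≈ 99.120
S = 1000/(112700/1137) − 10 = 100/1127 in ≈ 0.089 in
Initial abstraction Ia = S/5 = (100/1127)/5 = 20/1127 ≈ 0.018 in
Excess rainfall: 11.270 − 0.018 = 11.252 in; P > Ia so Q > 0
Q: (1268129/112700)² ÷ (1278129/112700) = 1608151160641/144045138300 in (≈ 11.164 in)

Q = 1608151160641/144045138300 in ≈ 11.164 in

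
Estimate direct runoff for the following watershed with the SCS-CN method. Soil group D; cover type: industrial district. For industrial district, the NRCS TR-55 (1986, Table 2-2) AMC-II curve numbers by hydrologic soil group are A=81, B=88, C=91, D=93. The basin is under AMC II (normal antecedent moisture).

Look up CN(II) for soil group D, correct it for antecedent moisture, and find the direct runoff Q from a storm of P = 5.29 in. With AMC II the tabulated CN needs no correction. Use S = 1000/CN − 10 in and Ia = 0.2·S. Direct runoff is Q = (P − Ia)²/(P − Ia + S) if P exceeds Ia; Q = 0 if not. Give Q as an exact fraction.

Q = 2284553209/509612100 in ≈ 4.483 in

NRCS table: industrial district, soil group D → CN(II) = 93
CN(II) = 93; AMC II needs no correction.
Max retention: S = 1000/93 − 10 = 70/93 in (≈ 0.753 in)
Ia = 0.2·(70/93) = 14/93 in ≈ 0.151 in
Since P=5.290 > Ia=0.151: effective rainfall P−Ia = 47797/9300 in
Q = (47797/9300)²/((47797/9300) + 70/93) = (2284553209/86490000)/(54797/9300) = 2284553209/509612100 in ≈ 4.483 in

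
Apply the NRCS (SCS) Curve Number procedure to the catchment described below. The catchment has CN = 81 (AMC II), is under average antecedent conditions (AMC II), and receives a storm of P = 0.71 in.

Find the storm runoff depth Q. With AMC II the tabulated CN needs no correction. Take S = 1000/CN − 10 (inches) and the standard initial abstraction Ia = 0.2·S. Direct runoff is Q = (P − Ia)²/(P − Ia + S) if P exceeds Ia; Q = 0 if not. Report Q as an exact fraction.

Average conditions: CN = 81 (no AMC adjustment).
S = 1000/81 − 10 = 190/81 in ≈ 2.346 in
Initial abstraction Ia = S/5 = (190/81)/5 = 38/81 ≈ 0.469 in
Since P=0.710 > Ia=0.469: effective rainfall P−Ia = 1951/8100 in
Runoff Q = (P−Ia)²/(P−Ia+S) = (0.241)²/(0.241+2.346) = 3806401/169703100 ≈ 0.022 in

Q = 3806401/169703100 in ≈ 0.022 in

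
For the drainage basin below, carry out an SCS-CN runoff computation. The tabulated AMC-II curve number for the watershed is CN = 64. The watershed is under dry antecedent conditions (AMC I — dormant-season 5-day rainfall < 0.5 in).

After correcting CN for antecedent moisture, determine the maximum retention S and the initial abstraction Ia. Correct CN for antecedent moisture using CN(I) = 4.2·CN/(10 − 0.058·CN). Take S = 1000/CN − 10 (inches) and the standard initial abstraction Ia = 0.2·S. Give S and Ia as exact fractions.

S = 375/28 in ≈ 13.393 in; Ia = 75/28 in ≈ 2.679 in

Dry (AMC I): CN(I) = 4.2·64/(10 − 0.058·64) = (1344/5)/(786/125) = 5600/131 ≈ 42.748
Retention S: 1000/CN − 10 with CN=42.748 → S = 375/28 ≈ 13.393 in
Ia = 0.2S: 0.2·13.393 = 2.679 in (exactly 75/28)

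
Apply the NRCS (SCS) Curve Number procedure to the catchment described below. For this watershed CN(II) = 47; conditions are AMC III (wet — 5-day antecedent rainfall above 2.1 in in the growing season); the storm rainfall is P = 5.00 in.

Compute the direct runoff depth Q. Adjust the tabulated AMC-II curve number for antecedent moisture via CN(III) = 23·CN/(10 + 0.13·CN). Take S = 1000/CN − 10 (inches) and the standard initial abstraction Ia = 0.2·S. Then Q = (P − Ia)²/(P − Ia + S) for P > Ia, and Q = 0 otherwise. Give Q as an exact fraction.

Wet (AMC III): CN(III) = 23·47/(10 + 0.13·47) = 1081/(1611/100) = 108100/1611 ≈ 67.101
Retention S: 1000/CN − 10 with CN=67.101 → S = 5300/1081 ≈ 4.903 in
Ia = 0.2·(5300/1081) = 1060/1081 in ≈ 0.981 in
Since P=5.000 > Ia=0.981: effective rainfall P−Ia = 4345/1081 in
Q = (4345/1081)²/((4345/1081) + 5300/1081) = (18879025/1168561)/(9645/1081) = 3775805/2085249 in ≈ 1.811 in

Q = 3775805/2085249 in ≈ 1.811 in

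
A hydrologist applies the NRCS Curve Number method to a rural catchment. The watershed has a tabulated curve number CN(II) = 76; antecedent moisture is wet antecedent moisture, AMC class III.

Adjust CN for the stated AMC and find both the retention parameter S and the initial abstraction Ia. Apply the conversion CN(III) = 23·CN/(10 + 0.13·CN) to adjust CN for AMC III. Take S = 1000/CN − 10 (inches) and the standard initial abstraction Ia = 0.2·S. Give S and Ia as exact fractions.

CN(III) from CN(II)=76: (23·76)/(10 + 0.13·76) = 43700/497 ≈ 87.928
S = 1000/(43700/497) − 10 = 600/437 in ≈ 1.373 in
Initial abstraction Ia = S/5 = (600/437)/5 = 120/437 ≈ 0.275 in

S = 600/437 in ≈ 1.373 in; Ia = 120/437 in ≈ 0.275 in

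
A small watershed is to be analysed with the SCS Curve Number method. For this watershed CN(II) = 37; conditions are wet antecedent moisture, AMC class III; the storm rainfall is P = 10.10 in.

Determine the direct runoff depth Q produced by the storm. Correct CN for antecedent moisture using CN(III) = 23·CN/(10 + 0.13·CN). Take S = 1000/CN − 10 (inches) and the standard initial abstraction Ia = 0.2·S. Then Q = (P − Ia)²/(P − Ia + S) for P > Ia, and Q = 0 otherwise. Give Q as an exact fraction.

CN(III) from CN(II)=37: (23·37)/(10 + 0.13·37) = 85100/1481 ≈ 57.461
Max retention: S = 1000/(85100/1481) − 10 = 6300/851 in (≈ 7.403 in)
Ia = 0.2S: 0.2·7.403 = 1.481 in (exactly 1260/851)
P − Ia = 10.100 − 1.481 = 73351/8510 ≈ 8.619 in (> 0, runoff occurs)
Q: (73351/8510)² ÷ (136351/8510) = 5380369201/1160347010 in (≈ 4.637 in)

Q = 5380369201/1160347010 in ≈ 4.637 in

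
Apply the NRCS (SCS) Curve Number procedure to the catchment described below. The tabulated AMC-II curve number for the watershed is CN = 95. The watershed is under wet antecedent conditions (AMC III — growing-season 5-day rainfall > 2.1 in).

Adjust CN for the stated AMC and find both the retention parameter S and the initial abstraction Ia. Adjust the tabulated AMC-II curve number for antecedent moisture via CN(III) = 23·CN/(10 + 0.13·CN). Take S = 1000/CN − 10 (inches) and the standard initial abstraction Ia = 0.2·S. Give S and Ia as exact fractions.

Adjust CN=95 to AMC III: 23·95/(10 + 0.13·95) → 2185 ÷ (447/20) = 43700/447 ≈ 97.763
Max retention: S = 1000/(43700/447) − 10 = 100/437 in (≈ 0.229 in)
Ia = 0.2·(100/437) = 20/437 in ≈ 0.046 in

S = 100/437 in ≈ 0.229 in; Ia = 20/437 in ≈ 0.046 in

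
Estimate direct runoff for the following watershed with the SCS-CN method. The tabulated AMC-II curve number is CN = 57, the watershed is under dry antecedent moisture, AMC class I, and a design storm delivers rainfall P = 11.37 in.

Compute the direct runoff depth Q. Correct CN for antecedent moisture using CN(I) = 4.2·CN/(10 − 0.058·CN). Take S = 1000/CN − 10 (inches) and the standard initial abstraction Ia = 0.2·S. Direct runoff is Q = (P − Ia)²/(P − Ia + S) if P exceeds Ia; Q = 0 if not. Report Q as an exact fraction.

CN(I) from CN(II)=57: (4.2·57)/(10 − 0.058·57) = 119700/3347 ≈ 35.763
S = 1000/(119700/3347) − 10 = 21500/1197 in ≈ 17.962 in
Initial abstraction Ia = S/5 = (21500/1197)/5 = 4300/1197 ≈ 3.592 in
Since P=11.370 > Ia=3.592: effective rainfall P−Ia = 930989/119700 in
Runoff Q = (P−Ia)²/(P−Ia+S) = (7.778)²/(7.778+17.962) = 866740518121/368794383300 ≈ 2.350 in

Q = 866740518121/368794383300 in ≈ 2.350 in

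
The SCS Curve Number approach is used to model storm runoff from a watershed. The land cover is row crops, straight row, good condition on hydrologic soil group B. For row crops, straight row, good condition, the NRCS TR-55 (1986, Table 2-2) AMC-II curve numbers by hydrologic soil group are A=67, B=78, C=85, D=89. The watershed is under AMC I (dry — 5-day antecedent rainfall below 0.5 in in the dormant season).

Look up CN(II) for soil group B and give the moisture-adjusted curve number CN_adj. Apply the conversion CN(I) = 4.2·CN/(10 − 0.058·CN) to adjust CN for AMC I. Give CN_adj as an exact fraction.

NRCS table: row crops, straight row, good condition, soil group B → CN(II) = 78
Dry (AMC I): CN(I) = 4.2·78/(10 − 0.058·78) = (1638/5)/(1369/250) = 81900/1369 ≈ 59.825

CN_adj = 81900/1369 ≈ 59.825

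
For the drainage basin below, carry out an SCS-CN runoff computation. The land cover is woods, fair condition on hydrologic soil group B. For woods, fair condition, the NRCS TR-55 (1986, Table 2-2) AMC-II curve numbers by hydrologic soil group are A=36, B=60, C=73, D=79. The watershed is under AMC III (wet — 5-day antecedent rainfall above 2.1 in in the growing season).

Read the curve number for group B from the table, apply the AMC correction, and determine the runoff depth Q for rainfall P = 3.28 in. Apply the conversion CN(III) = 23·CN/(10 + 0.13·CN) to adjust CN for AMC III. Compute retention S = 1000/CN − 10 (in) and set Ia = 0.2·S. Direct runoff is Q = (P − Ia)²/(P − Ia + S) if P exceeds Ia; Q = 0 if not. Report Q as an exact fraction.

Q = 10848482/8330025 in ≈ 1.302 in

NRCS table: woods, fair condition, soil group B → CN(II) = 60
CN(III) from CN(II)=60: (23·60)/(10 + 0.13·60) = 6900/89 ≈ 77.528
Retention S: 1000/CN − 10 with CN=77.528 → S = 200/69 ≈ 2.899 in
Ia = 0.2S: 0.2·2.899 = 0.580 in (exactly 40/69)
P − Ia = 3.280 − 0.580 = 4658/1725 ≈ 2.700 in (> 0, runoff occurs)
Runoff Q = (P−Ia)²/(P−Ia+S) = (2.700)²/(2.700+2.899) = 10848482/8330025 ≈ 1.302 in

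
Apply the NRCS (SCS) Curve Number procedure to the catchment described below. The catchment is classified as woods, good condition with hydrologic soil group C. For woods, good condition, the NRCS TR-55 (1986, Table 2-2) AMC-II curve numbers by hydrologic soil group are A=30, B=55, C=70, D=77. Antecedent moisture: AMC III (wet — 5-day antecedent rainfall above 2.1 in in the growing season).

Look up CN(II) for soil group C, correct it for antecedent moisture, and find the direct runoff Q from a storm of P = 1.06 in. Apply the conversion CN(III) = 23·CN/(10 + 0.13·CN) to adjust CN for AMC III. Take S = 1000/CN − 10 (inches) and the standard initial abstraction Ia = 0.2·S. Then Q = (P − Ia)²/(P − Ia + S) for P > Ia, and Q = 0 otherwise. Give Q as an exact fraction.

Q = 30614089/165290650 in ≈ 0.185 in

NRCS table: woods, good condition, soil group C → CN(II) = 70
Wet (AMC III): CN(III) = 23·70/(10 + 0.13·70) = 1610/(191/10) = 16100/191 ≈ 84.293
Max retention: S = 1000/(16100/191) − 10 = 300/161 in (≈ 1.863 in)
Ia = 0.2S: 0.2·1.863 = 0.373 in (exactly 60/161)
Since P=1.060 > Ia=0.373: effective rainfall P−Ia = 5533/8050 in
Q = (5533/8050)²/((5533/8050) + 300/161) = (30614089/64802500)/(20533/8050) = 30614089/165290650 in ≈ 0.185 in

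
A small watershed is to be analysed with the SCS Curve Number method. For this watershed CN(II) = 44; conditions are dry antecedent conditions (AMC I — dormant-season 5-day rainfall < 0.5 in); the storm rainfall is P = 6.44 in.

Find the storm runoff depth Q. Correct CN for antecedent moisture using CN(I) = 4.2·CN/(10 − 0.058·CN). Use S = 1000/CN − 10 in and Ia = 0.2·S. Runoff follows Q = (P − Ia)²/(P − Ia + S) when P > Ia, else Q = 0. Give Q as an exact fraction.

Q = 97969/20883225 in ≈ 0.005 in

CN(I) from CN(II)=44: (4.2·44)/(10 − 0.058·44) = 3300/133 ≈ 24.812
S = 1000/(3300/133) − 10 = 1000/33 in ≈ 30.303 in
Ia = 0.2·(1000/33) = 200/33 in ≈ 6.061 in
Since P=6.440 > Ia=6.061: effective rainfall P−Ia = 313/825 in
Runoff Q = (P−Ia)²/(P−Ia+S) = (0.379)²/(0.379+30.303) = 97969/20883225 ≈ 0.005 in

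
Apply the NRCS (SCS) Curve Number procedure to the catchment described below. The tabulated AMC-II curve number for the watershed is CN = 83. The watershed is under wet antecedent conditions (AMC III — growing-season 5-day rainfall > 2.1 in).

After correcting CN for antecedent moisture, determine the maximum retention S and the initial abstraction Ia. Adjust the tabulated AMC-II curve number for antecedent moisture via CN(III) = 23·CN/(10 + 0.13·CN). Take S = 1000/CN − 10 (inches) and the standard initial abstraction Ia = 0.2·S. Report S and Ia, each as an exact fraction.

Wet (AMC III): CN(III) = 23·83/(10 + 0.13·83) = 1909/(2079/100) = 190900/2079 ≈ 91.823
Max retention: S = 1000/(190900/2079) − 10 = 1700/1909 in (≈ 0.891 in)
Initial abstraction Ia = S/5 = (1700/1909)/5 = 340/1909 ≈ 0.178 in

S = 1700/1909 in ≈ 0.891 in; Ia = 340/1909 in ≈ 0.178 in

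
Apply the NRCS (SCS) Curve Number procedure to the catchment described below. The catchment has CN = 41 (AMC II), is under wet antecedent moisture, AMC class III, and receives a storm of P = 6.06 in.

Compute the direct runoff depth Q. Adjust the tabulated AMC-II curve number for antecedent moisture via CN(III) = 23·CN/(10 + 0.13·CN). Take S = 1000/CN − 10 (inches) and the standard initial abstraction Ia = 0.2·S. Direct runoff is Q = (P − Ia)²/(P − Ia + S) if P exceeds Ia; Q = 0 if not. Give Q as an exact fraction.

CN(III) from CN(II)=41: (23·41)/(10 + 0.13·41) = 94300/1533 ≈ 61.513
Retention S: 1000/CN − 10 with CN=61.513 → S = 5900/943 ≈ 6.257 in
Ia = 0.2·(5900/943) = 1180/943 in ≈ 1.251 in
Since P=6.060 > Ia=1.251: effective rainfall P−Ia = 226729/47150 in
Q: (226729/47150)² ÷ (521729/47150) = 51406039441/24599522350 in (≈ 2.090 in)

Q = 51406039441/24599522350 in ≈ 2.090 in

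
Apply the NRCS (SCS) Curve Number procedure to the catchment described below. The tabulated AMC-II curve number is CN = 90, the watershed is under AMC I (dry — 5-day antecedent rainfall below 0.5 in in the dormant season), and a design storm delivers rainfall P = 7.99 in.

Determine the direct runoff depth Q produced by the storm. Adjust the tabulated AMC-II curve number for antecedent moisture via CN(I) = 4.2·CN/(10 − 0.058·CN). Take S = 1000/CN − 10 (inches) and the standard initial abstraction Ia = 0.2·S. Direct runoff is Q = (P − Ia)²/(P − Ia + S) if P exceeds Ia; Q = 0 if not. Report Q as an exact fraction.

Q = 19884102121/3610107900 in ≈ 5.508 in

CN(I) from CN(II)=90: (4.2·90)/(10 − 0.058·90) = 18900/239 ≈ 79.079
Max retention: S = 1000/(18900/239) − 10 = 500/189 in (≈ 2.646 in)
Initial abstraction Ia = S/5 = (500/189)/5 = 100/189 ≈ 0.529 in
Since P=7.990 > Ia=0.529: effective rainfall P−Ia = 141011/18900 in
Runoff Q = (P−Ia)²/(P−Ia+S) = (7.461)²/(7.461+2.646) = 19884102121/3610107900 ≈ 5.508 in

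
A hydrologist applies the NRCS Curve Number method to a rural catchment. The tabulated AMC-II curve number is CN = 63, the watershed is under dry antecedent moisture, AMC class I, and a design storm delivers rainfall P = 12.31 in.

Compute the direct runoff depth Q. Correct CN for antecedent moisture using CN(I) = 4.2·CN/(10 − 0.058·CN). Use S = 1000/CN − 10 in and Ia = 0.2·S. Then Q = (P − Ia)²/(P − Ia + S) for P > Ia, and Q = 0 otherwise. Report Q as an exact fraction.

Adjust CN=63 to AMC I: 4.2·63/(10 − 0.058·63) → (1323/5) ÷ (3173/500) = 132300/3173 ≈ 41.696
Max retention: S = 1000/(132300/3173) − 10 = 18500/1323 in (≈ 13.983 in)
Ia = 0.2S: 0.2·13.983 = 2.797 in (exactly 3700/1323)
Since P=12.310 > Ia=2.797: effective rainfall P−Ia = 1258613/132300 in
Q = (1258613/132300)²/((1258613/132300) + 18500/1323) = (1584106683769/17503290000)/(3108613/132300) = 1584106683769/411269499900 in ≈ 3.852 in

Q = 1584106683769/411269499900 in ≈ 3.852 in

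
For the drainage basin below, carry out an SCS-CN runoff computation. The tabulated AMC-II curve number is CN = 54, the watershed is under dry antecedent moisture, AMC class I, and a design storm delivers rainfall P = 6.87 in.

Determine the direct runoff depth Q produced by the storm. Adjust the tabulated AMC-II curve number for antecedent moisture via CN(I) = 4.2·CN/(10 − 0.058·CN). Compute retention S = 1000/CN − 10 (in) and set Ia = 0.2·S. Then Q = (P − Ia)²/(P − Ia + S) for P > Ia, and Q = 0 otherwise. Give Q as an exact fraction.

Q = 25449501841/74250294300 in ≈ 0.343 in

Adjust CN=54 to AMC I: 4.2·54/(10 − 0.058·54) → (1134/5) ÷ (1717/250) = 56700/1717 ≈ 33.023
S = 1000/(56700/1717) − 10 = 11500/567 in ≈ 20.282 in
Initial abstraction Ia = S/5 = (11500/567)/5 = 2300/567 ≈ 4.056 in
P − Ia = 6.870 − 4.056 = 159529/56700 ≈ 2.814 in (> 0, runoff occurs)
Runoff Q = (P−Ia)²/(P−Ia+S) = (2.814)²/(2.814+20.282) = 25449501841/74250294300 ≈ 0.343 in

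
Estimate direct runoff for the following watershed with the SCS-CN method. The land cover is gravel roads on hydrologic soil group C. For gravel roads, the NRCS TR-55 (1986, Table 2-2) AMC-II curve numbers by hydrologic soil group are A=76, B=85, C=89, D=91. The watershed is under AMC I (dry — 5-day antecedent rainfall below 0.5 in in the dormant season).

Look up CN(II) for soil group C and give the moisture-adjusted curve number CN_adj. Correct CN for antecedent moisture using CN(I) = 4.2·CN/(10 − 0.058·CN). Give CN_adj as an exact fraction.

NRCS table: gravel roads, soil group C → CN(II) = 89
CN(I) from CN(II)=89: (4.2·89)/(10 − 0.058·89) = 186900/2419 ≈ 77.263

CN_adj = 186900/2419 ≈ 77.263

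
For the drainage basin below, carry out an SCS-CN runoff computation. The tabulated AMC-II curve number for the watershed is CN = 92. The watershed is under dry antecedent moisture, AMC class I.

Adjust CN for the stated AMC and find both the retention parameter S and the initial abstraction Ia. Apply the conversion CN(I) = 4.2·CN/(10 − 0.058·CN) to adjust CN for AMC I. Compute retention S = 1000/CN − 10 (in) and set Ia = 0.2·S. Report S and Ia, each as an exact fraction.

CN(I) from CN(II)=92: (4.2·92)/(10 − 0.058·92) = 48300/583 ≈ 82.847
Max retention: S = 1000/(48300/583) − 10 = 1000/483 in (≈ 2.070 in)
Ia = 0.2·(1000/483) = 200/483 in ≈ 0.414 in

S = 1000/483 in ≈ 2.070 in; Ia = 200/483 in ≈ 0.414 in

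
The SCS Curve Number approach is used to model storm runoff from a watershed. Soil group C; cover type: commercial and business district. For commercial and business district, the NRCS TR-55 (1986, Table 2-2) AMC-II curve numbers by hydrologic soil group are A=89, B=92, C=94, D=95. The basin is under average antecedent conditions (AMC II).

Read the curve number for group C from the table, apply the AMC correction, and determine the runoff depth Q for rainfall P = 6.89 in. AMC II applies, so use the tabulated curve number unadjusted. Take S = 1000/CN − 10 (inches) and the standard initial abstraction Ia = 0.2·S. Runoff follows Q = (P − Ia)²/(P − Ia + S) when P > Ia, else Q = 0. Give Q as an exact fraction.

Q = 1010159089/163480100 in ≈ 6.179 in

NRCS table: commercial and business district, soil group C → CN(II) = 94
Average conditions: CN = 94 (no AMC adjustment).
S = 1000/94 − 10 = 30/47 in ≈ 0.638 in
Ia = 0.2·(30/47) = 6/47 in ≈ 0.128 in
P − Ia = 6.890 − 0.128 = 31783/4700 ≈ 6.762 in (> 0, runoff occurs)
Runoff Q = (P−Ia)²/(P−Ia+S) = (6.762)²/(6.762+0.638) = 1010159089/163480100 ≈ 6.179 in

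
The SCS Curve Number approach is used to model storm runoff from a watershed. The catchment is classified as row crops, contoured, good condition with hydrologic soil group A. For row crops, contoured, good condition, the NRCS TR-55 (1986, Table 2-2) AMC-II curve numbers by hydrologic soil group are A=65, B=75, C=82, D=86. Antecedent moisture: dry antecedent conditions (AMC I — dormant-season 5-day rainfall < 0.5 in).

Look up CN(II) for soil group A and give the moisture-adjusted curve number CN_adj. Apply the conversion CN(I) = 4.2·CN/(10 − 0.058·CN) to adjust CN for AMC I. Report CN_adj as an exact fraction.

CN_adj = 3900/89 ≈ 43.820

NRCS table: row crops, contoured, good condition, soil group A → CN(II) = 65
CN(I) from CN(II)=65: (4.2·65)/(10 − 0.058·65) = 3900/89 ≈ 43.820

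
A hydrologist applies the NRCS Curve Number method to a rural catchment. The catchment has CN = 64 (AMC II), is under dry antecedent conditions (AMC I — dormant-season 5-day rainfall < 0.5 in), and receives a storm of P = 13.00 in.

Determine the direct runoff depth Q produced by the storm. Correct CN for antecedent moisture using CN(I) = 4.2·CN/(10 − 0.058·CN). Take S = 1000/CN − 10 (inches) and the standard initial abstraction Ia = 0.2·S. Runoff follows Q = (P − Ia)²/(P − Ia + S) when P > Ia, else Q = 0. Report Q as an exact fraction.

Adjust CN=64 to AMC I: 4.2·64/(10 − 0.058·64) → (1344/5) ÷ (786/125) = 5600/131 ≈ 42.748
Retention S: 1000/CN − 10 with CN=42.748 → S = 375/28 ≈ 13.393 in
Initial abstraction Ia = S/5 = (375/28)/5 = 75/28 ≈ 2.679 in
Excess rainfall: 13.000 − 2.679 = 10.321 in; P > Ia so Q > 0
Runoff Q = (P−Ia)²/(P−Ia+S) = (10.321)²/(10.321+13.393) = 83521/18592 ≈ 4.492 in

Q = 83521/18592 in ≈ 4.492 in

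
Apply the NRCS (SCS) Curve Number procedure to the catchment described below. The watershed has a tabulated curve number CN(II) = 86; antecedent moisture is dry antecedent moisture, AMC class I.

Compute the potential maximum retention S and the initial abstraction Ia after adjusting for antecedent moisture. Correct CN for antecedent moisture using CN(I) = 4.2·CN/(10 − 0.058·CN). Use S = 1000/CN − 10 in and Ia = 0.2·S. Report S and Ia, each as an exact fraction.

Dry (AMC I): CN(I) = 4.2·86/(10 − 0.058·86) = (1806/5)/(1253/250) = 12900/179 ≈ 72.067
Retention S: 1000/CN − 10 with CN=72.067 → S = 500/129 ≈ 3.876 in
Ia = 0.2·(500/129) = 100/129 in ≈ 0.775 in

S = 500/129 in ≈ 3.876 in; Ia = 100/129 in ≈ 0.775 in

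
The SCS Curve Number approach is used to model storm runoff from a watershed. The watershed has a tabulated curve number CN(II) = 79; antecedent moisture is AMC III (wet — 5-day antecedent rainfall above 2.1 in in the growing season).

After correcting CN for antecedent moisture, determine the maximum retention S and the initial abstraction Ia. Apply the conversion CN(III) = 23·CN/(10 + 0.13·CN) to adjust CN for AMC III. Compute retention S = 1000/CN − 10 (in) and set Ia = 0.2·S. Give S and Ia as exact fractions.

S = 2100/1817 in ≈ 1.156 in; Ia = 420/1817 in ≈ 0.231 in

Adjust CN=79 to AMC III: 23·79/(10 + 0.13·79) → 1817 ÷ (2027/100) = 181700/2027 ≈ 89.640
S = 1000/(181700/2027) − 10 = 2100/1817 in ≈ 1.156 in
Ia = 0.2·(2100/1817) = 420/1817 in ≈ 0.231 in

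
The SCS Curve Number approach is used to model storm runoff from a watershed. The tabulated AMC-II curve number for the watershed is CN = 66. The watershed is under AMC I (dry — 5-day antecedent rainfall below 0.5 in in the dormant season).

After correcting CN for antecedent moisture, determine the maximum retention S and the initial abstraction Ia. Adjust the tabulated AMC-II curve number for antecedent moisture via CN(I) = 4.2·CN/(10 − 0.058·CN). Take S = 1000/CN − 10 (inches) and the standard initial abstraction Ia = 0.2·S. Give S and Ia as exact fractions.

CN(I) from CN(II)=66: (4.2·66)/(10 − 0.058·66) = 69300/1543 ≈ 44.913
Max retention: S = 1000/(69300/1543) − 10 = 8500/693 in (≈ 12.266 in)
Ia = 0.2·(8500/693) = 1700/693 in ≈ 2.453 in

S = 8500/693 in ≈ 12.266 in; Ia = 1700/693 in ≈ 2.453 in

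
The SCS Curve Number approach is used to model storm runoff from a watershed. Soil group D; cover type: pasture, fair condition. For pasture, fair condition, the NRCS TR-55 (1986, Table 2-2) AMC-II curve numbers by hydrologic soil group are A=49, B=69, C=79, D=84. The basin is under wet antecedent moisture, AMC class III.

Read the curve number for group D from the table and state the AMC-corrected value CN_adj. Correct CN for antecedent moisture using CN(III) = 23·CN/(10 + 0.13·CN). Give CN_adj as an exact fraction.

NRCS table: pasture, fair condition, soil group D → CN(II) = 84
Adjust CN=84 to AMC III: 23·84/(10 + 0.13·84) → 1932 ÷ (523/25) = 48300/523 ≈ 92.352

CN_adj = 48300/523 ≈ 92.352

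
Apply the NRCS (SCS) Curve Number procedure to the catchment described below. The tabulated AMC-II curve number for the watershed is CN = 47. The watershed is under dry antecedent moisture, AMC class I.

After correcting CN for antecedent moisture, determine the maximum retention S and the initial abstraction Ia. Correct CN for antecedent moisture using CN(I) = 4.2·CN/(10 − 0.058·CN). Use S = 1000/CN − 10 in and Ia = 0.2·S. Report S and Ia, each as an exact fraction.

S = 26500/987 in ≈ 26.849 in; Ia = 5300/987 in ≈ 5.370 in

Adjust CN=47 to AMC I: 4.2·47/(10 − 0.058·47) → (987/5) ÷ (3637/500) = 98700/3637 ≈ 27.138
Max retention: S = 1000/(98700/3637) − 10 = 26500/987 in (≈ 26.849 in)
Ia = 0.2·(26500/987) = 5300/987 in ≈ 5.370 in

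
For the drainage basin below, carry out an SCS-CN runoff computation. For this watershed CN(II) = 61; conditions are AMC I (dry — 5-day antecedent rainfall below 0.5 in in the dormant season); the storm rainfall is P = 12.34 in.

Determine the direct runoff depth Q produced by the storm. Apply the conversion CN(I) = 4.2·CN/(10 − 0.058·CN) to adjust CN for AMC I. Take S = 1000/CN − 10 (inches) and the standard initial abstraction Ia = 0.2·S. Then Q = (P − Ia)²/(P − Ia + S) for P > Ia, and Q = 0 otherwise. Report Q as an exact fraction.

Q = 39385974681/11175849650 in ≈ 3.524 in

Dry (AMC I): CN(I) = 4.2·61/(10 − 0.058·61) = (1281/5)/(3231/500) = 42700/1077 ≈ 39.647
Retention S: 1000/CN − 10 with CN=39.647 → S = 6500/427 ≈ 15.222 in
Initial abstraction Ia = S/5 = (6500/427)/5 = 1300/427 ≈ 3.044 in
Excess rainfall: 12.340 − 3.044 = 9.296 in; P > Ia so Q > 0
Runoff Q = (P−Ia)²/(P−Ia+S) = (9.296)²/(9.296+15.222) = 39385974681/11175849650 ≈ 3.524 in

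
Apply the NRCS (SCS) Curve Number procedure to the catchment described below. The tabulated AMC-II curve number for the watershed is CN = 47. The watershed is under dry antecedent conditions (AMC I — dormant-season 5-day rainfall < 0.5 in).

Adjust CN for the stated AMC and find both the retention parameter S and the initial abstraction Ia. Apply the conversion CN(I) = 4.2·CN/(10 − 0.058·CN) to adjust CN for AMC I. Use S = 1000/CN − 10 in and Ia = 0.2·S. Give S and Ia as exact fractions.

Adjust CN=47 to AMC I: 4.2·47/(10 − 0.058·47) → (987/5) ÷ (3637/500) = 98700/3637 ≈ 27.138
Retention S: 1000/CN − 10 with CN=27.138 → S = 26500/987 ≈ 26.849 in
Initial abstraction Ia = S/5 = (26500/987)/5 = 5300/987 ≈ 5.370 in

S = 26500/987 in ≈ 26.849 in; Ia = 5300/987 in ≈ 5.370 in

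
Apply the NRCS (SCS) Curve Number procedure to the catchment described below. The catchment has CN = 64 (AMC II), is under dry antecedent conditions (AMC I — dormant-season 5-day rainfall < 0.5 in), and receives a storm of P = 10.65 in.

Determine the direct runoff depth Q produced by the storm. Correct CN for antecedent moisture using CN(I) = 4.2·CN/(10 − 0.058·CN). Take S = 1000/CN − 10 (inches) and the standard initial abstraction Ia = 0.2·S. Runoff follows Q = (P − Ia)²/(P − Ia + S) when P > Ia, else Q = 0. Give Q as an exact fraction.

Q = 103788/34895 in ≈ 2.974 in

Dry (AMC I): CN(I) = 4.2·64/(10 − 0.058·64) = (1344/5)/(786/125) = 5600/131 ≈ 42.748
Retention S: 1000/CN − 10 with CN=42.748 → S = 375/28 ≈ 13.393 in
Ia = 0.2·(375/28) = 75/28 in ≈ 2.679 in
P − Ia = 10.650 − 2.679 = 279/35 ≈ 7.971 in (> 0, runoff occurs)
Runoff Q = (P−Ia)²/(P−Ia+S) = (7.971)²/(7.971+13.393) = 103788/34895 ≈ 2.974 in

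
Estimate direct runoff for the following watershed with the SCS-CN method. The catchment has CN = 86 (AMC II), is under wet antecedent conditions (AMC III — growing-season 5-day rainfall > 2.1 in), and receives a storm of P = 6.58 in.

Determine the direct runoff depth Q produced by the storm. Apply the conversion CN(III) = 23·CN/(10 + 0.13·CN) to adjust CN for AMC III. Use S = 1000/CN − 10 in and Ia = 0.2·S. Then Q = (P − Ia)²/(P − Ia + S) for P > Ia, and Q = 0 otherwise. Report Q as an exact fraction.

Adjust CN=86 to AMC III: 23·86/(10 + 0.13·86) → 1978 ÷ (1059/50) = 98900/1059 ≈ 93.390
Retention S: 1000/CN − 10 with CN=93.390 → S = 700/989 ≈ 0.708 in
Ia = 0.2S: 0.2·0.708 = 0.142 in (exactly 140/989)
P − Ia = 6.580 − 0.142 = 318381/49450 ≈ 6.438 in (> 0, runoff occurs)
Q = (318381/49450)²/((318381/49450) + 700/989) = (101366461161/2445302500)/(353381/49450) = 14480923023/2496384350 in ≈ 5.801 in

Q = 14480923023/2496384350 in ≈ 5.801 in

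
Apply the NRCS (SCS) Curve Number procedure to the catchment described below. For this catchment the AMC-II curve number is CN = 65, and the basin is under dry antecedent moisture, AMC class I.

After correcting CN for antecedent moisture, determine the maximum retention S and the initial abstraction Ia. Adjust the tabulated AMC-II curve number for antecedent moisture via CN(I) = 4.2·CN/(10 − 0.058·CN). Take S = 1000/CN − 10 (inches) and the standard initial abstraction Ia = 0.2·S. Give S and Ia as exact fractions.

S = 500/39 in ≈ 12.821 in; Ia = 100/39 in ≈ 2.564 in

Dry (AMC I): CN(I) = 4.2·65/(10 − 0.058·65) = 273/(623/100) = 3900/89 ≈ 43.820
S = 1000/(3900/89) − 10 = 500/39 in ≈ 12.821 in
Initial abstraction Ia = S/5 = (500/39)/5 = 100/39 ≈ 2.564 in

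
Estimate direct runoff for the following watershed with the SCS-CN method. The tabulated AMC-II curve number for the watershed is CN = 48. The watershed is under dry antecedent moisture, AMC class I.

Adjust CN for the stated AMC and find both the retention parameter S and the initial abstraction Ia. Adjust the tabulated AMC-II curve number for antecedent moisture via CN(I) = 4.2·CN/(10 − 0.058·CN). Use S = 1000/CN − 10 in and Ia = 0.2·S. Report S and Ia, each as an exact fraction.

Dry (AMC I): CN(I) = 4.2·48/(10 − 0.058·48) = (1008/5)/(902/125) = 12600/451 ≈ 27.938
Max retention: S = 1000/(12600/451) − 10 = 1625/63 in (≈ 25.794 in)
Ia = 0.2S: 0.2·25.794 = 5.159 in (exactly 325/63)

S = 1625/63 in ≈ 25.794 in; Ia = 325/63 in ≈ 5.159 in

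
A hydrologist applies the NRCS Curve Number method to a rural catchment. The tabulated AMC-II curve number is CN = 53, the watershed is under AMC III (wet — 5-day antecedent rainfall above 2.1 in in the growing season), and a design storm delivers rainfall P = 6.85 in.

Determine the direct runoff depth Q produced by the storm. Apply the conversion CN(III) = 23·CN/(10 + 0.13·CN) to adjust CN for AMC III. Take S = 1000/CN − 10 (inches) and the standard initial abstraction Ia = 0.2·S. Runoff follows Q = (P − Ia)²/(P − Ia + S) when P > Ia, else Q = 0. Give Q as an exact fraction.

Adjust CN=53 to AMC III: 23·53/(10 + 0.13·53) → 1219 ÷ (1689/100) = 121900/1689 ≈ 72.173
Retention S: 1000/CN − 10 with CN=72.173 → S = 4700/1219 ≈ 3.856 in
Ia = 0.2S: 0.2·3.856 = 0.771 in (exactly 940/1219)
P − Ia = 6.850 − 0.771 = 148203/24380 ≈ 6.079 in (> 0, runoff occurs)
Q = (148203/24380)²/((148203/24380) + 4700/1219) = (21964129209/594384400)/(242203/24380) = 21964129209/5904909140 in ≈ 3.720 in

Q = 21964129209/5904909140 in ≈ 3.720 in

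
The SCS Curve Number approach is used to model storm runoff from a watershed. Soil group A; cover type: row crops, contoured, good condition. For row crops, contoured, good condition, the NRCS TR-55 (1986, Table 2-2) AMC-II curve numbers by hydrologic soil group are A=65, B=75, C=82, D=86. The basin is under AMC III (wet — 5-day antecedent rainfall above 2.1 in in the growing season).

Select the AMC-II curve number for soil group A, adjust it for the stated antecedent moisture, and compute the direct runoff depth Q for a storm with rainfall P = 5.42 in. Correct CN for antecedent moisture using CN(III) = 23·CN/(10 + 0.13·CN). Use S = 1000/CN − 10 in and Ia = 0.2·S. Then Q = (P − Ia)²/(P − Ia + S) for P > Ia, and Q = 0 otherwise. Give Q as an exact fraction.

Q = 5480292841/1629983550 in ≈ 3.362 in

NRCS table: row crops, contoured, good condition, soil group A → CN(II) = 65
Adjust CN=65 to AMC III: 23·65/(10 + 0.13·65) → 1495 ÷ (369/20) = 29900/369 ≈ 81.030
Max retention: S = 1000/(29900/369) − 10 = 700/299 in (≈ 2.341 in)
Initial abstraction Ia = S/5 = (700/299)/5 = 140/299 ≈ 0.468 in
Since P=5.420 > Ia=0.468: effective rainfall P−Ia = 74029/14950 in
Q: (74029/14950)² ÷ (109029/14950) = 5480292841/1629983550 in (≈ 3.362 in)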